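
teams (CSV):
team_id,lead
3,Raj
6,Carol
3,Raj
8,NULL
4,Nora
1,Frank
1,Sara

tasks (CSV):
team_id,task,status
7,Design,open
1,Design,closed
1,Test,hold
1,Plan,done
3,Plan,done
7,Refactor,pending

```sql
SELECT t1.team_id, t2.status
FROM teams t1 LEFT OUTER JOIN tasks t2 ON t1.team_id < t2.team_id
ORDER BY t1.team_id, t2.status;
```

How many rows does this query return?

15

LEFT JOIN keeps every row from `teams`; unmatched rows get NULL for `tasks`'s columns.
Matching on t1.team_id < t2.team_id.
Matched pairs: 14; unmatched t1 rows kept: 1.
Total: 14 matched + 1 padded = 15 rows.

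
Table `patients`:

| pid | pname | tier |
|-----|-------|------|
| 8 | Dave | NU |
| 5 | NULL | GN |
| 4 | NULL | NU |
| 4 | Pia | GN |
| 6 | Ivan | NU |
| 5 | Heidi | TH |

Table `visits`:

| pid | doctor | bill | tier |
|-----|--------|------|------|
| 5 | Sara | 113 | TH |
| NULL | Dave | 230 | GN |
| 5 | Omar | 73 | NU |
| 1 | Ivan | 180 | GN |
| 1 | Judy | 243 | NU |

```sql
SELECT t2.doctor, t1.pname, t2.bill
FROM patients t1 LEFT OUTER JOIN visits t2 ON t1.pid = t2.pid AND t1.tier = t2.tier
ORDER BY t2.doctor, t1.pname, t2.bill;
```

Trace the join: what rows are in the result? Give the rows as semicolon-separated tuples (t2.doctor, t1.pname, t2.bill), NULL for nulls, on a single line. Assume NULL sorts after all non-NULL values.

(Sara, Heidi, 113); (NULL, Dave, NULL); (NULL, Ivan, NULL); (NULL, Pia, NULL); (NULL, NULL, NULL); (NULL, NULL, NULL)

LEFT JOIN keeps every row from `patients`; unmatched rows get NULL for `visits`'s columns.
Matching on t1.pid = t2.pid AND t1.tier = t2.tier. A NULL in a compared column never satisfies the condition.
- t1 row (pid=8, tier=NU): no match → kept, t2 columns NULL.
- t1 row (pid=5, tier=GN): no match → kept, t2 columns NULL.
- t1 row (pid=4, tier=NU): no match → kept, t2 columns NULL.
- t1 row (pid=4, tier=GN): no match → kept, t2 columns NULL.
- t1 row (pid=6, tier=NU): no match → kept, t2 columns NULL.
- t1 row (pid=5, tier=TH): matches 1 t2 row(s) → 1 output row(s).
After projecting and ordering:
t2.doctor | t1.pname | t2.bill
Sara | Heidi | 113
NULL | Dave | NULL
NULL | Ivan | NULL
NULL | Pia | NULL
NULL | NULL | NULL
NULL | NULL | NULL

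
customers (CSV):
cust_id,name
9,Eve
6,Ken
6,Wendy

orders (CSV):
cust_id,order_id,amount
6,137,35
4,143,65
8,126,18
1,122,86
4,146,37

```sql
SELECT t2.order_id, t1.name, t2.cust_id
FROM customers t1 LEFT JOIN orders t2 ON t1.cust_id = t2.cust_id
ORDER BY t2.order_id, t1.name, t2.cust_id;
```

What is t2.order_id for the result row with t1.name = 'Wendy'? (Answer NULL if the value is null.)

137

LEFT JOIN keeps every row from `customers`; unmatched rows get NULL for `orders`'s columns.
Matching on t1.cust_id = t2.cust_id.
- t1 (cust_id=9) has no partner → padded with NULL.
- t1 (cust_id=6) pairs with 1 row(s) of t2.
- t1 (cust_id=6) pairs with 1 row(s) of t2.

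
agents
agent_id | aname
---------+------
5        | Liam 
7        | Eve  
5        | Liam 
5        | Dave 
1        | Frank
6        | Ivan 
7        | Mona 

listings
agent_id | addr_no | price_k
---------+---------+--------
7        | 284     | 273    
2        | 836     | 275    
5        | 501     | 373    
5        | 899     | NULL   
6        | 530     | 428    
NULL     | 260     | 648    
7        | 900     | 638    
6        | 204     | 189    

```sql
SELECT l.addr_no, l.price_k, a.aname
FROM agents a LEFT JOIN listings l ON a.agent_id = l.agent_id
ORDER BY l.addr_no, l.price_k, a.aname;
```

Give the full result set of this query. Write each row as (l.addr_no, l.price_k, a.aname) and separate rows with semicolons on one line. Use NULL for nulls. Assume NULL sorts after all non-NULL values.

LEFT JOIN keeps every row from `agents`; unmatched rows get NULL for `listings`'s columns.
Matching on a.agent_id = l.agent_id. A NULL in a compared column never satisfies the condition.
- a row (agent_id=5): matches 2 l row(s) → 2 output row(s).
- a row (agent_id=7): matches 2 l row(s) → 2 output row(s).
- a row (agent_id=5): matches 2 l row(s) → 2 output row(s).
- a row (agent_id=5): matches 2 l row(s) → 2 output row(s).
- a row (agent_id=1): no match → kept, l columns NULL.
- a row (agent_id=6): matches 2 l row(s) → 2 output row(s).
- a row (agent_id=7): matches 2 l row(s) → 2 output row(s).

(204, 189, Ivan); (284, 273, Eve); (284, 273, Mona); (501, 373, Dave); (501, 373, Liam); (501, 373, Liam); (530, 428, Ivan); (899, NULL, Dave); (899, NULL, Liam); (899, NULL, Liam); (900, 638, Eve); (900, 638, Mona); (NULL, NULL, Frank)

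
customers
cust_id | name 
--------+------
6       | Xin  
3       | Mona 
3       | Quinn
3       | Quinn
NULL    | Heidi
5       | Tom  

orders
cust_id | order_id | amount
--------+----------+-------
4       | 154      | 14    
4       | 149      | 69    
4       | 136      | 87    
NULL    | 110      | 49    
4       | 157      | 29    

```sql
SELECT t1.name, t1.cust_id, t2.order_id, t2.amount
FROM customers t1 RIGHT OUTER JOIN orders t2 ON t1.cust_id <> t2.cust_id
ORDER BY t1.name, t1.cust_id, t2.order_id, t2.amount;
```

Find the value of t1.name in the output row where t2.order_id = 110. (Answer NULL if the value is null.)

NULL

RIGHT JOIN keeps every row from `orders`; unmatched rows get NULL for `customers`'s columns.
Matching on t1.cust_id <> t2.cust_id. A NULL in a compared column never satisfies the condition.
- t1 (cust_id=6) pairs with 4 row(s) of t2.
- t1 (cust_id=3) pairs with 4 row(s) of t2.
- t1 (cust_id=3) pairs with 4 row(s) of t2.
- t1 (cust_id=3) pairs with 4 row(s) of t2.
- t1 (cust_id=NULL) has no partner in t2.
- t1 (cust_id=5) pairs with 4 row(s) of t2.
- 1 t2 row(s) had no t1 match → kept, t1 columns NULL.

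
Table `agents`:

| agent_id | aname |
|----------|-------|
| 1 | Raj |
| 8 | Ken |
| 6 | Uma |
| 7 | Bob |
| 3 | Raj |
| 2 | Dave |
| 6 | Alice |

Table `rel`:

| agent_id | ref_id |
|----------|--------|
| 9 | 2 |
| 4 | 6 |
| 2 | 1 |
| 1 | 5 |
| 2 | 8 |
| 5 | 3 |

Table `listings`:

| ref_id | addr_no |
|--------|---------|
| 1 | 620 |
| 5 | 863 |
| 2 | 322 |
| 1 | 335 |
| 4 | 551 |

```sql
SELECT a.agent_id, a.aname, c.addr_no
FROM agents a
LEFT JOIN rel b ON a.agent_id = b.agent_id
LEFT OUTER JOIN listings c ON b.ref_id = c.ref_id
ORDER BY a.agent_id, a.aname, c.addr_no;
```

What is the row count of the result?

9

Step 1 — a LEFT JOIN b on agent_id → 8 row(s).
Then LEFT JOIN `listings c` on ref_id: each of those 8 rows is kept; rows whose b.ref_id has no match in c get NULL for c's columns.
Result: 9 row(s).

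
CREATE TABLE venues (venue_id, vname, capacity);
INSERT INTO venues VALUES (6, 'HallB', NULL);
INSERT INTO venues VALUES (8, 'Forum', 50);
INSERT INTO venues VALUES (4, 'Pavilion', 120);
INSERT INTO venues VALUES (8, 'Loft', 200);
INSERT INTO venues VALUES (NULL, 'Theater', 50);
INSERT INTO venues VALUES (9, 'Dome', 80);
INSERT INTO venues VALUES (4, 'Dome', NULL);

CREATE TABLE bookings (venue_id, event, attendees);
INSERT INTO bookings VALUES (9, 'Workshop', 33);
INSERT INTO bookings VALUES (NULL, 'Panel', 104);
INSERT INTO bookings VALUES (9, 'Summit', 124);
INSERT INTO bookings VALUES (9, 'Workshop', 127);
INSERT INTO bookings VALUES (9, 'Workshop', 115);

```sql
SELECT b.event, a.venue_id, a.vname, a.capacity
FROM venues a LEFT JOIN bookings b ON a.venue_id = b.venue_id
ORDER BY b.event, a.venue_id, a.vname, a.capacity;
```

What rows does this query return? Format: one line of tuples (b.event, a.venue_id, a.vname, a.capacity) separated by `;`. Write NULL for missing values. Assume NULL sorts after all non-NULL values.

LEFT JOIN keeps every row from `venues`; unmatched rows get NULL for `bookings`'s columns.
Matching on a.venue_id = b.venue_id. A NULL in a compared column never satisfies the condition.
- a[0] venue_id=6 → no match; kept with NULLs on the b side.
- a[1] venue_id=8 → no match; kept with NULLs on the b side.
- a[2] venue_id=4 → no match; kept with NULLs on the b side.
- a[3] venue_id=8 → no match; kept with NULLs on the b side.
- a[4] venue_id=NULL → no match; kept with NULLs on the b side.
- a[5] venue_id=9 → 4 match(es) in b → 4 row(s).
- a[6] venue_id=4 → no match; kept with NULLs on the b side.
After projecting and ordering:
b.event | a.venue_id | a.vname | a.capacity
Summit | 9 | Dome | 80
Workshop | 9 | Dome | 80
Workshop | 9 | Dome | 80
Workshop | 9 | Dome | 80
NULL | 4 | Dome | NULL
NULL | 4 | Pavilion | 120
NULL | 6 | HallB | NULL
NULL | 8 | Forum | 50
NULL | 8 | Loft | 200
NULL | NULL | Theater | 50

(Summit, 9, Dome, 80); (Workshop, 9, Dome, 80); (Workshop, 9, Dome, 80); (Workshop, 9, Dome, 80); (NULL, 4, Dome, NULL); (NULL, 4, Pavilion, 120); (NULL, 6, HallB, NULL); (NULL, 8, Forum, 50); (NULL, 8, Loft, 200); (NULL, NULL, Theater, 50)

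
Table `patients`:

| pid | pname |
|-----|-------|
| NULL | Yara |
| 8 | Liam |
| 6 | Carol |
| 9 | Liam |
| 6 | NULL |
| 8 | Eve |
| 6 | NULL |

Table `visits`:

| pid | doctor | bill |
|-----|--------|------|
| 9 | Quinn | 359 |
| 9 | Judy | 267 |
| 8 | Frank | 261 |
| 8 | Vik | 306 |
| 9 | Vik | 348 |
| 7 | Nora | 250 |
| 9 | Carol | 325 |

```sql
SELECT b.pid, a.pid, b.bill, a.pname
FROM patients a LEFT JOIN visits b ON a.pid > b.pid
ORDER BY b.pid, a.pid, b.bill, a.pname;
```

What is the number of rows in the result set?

9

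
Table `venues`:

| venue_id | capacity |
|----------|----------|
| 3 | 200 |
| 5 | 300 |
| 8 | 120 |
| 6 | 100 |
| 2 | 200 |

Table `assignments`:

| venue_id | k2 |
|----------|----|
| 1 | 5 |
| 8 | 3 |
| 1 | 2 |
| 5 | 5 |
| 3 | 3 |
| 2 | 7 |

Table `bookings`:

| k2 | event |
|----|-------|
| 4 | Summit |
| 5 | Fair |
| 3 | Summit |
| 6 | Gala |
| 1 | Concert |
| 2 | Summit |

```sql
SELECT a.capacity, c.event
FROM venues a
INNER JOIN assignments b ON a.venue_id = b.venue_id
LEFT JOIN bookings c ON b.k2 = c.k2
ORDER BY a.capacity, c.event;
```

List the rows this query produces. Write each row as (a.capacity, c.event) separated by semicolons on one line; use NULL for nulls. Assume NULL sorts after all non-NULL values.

(120, Summit); (200, Summit); (200, NULL); (300, Fair)

Step 1 — a INNER JOIN b on venue_id → 4 row(s).
Then LEFT JOIN `bookings c` on k2: each of those 4 rows is kept; rows whose b.k2 has no match in c get NULL for c's columns.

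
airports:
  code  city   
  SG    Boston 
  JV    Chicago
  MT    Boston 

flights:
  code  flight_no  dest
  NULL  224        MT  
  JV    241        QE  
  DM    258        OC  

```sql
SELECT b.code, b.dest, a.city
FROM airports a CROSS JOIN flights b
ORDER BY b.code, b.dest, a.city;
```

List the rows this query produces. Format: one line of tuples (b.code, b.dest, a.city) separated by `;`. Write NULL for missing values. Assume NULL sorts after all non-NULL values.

CROSS JOIN pairs every row of `airports` with every row of `flights`: 3 × 3 = 9 rows.
After projecting and ordering:
b.code | b.dest | a.city
DM | OC | Boston
DM | OC | Boston
DM | OC | Chicago
JV | QE | Boston
JV | QE | Boston
JV | QE | Chicago
NULL | MT | Boston
NULL | MT | Boston
NULL | MT | Chicago

(DM, OC, Boston); (DM, OC, Boston); (DM, OC, Chicago); (JV, QE, Boston); (JV, QE, Boston); (JV, QE, Chicago); (NULL, MT, Boston); (NULL, MT, Boston); (NULL, MT, Chicago)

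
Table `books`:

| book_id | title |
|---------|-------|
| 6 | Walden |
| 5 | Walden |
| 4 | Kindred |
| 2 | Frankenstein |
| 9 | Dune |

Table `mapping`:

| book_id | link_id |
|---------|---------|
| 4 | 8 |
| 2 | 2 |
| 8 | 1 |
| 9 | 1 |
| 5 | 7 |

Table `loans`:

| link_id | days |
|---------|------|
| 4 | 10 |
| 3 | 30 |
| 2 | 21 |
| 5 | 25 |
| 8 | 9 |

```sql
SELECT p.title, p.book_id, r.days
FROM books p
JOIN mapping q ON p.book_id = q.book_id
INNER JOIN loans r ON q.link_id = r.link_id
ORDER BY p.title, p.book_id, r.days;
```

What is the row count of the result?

Joins associate left-to-right: books INNER JOIN mapping on book_id gives 4 intermediate row(s).
Then INNER JOIN `loans r` on link_id: keep only rows whose q.link_id appears in r.
Result: 2 row(s).

2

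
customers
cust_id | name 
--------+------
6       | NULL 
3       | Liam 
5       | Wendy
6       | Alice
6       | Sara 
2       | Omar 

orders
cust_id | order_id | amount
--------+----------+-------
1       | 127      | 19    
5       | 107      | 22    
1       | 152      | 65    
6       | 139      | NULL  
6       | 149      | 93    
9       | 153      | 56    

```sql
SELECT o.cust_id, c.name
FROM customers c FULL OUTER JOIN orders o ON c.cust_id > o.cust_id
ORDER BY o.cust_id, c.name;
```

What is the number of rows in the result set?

FULL OUTER JOIN keeps every row from both sides; unmatched rows get NULL for the other side's columns.
Matching on c.cust_id > o.cust_id.
Matched pairs: 15; unmatched c rows kept: 0; unmatched o rows kept: 3.
Total: 15 matched + 3 padded = 18 rows.

18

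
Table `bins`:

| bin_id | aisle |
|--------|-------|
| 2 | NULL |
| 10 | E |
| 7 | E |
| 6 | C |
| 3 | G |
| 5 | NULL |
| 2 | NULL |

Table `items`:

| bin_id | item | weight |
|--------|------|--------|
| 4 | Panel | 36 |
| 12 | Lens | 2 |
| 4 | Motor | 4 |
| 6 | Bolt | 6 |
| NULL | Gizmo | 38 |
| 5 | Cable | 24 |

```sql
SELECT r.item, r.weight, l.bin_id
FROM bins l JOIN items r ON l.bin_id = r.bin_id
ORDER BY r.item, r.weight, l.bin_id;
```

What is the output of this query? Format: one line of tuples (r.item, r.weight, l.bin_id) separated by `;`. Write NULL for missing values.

(Bolt, 6, 6); (Cable, 24, 5)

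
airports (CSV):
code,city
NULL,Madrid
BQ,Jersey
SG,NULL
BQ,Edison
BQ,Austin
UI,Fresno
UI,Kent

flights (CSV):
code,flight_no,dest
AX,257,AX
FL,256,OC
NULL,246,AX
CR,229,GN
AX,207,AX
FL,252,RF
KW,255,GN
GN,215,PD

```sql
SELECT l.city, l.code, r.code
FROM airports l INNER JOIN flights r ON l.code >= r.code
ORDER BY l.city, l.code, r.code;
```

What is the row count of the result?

INNER JOIN keeps only pairs where the ON condition holds.
Matching on l.code >= r.code. A NULL in a compared column never satisfies the condition.
- l[0] code=NULL → no match; dropped.
- l[1] code=BQ → 2 match(es) in r → 2 row(s).
- l[2] code=SG → 7 match(es) in r → 7 row(s).
- l[3] code=BQ → 2 match(es) in r → 2 row(s).
- l[4] code=BQ → 2 match(es) in r → 2 row(s).
- l[5] code=UI → 7 match(es) in r → 7 row(s).
- l[6] code=UI → 7 match(es) in r → 7 row(s).
Total: 27 rows.

27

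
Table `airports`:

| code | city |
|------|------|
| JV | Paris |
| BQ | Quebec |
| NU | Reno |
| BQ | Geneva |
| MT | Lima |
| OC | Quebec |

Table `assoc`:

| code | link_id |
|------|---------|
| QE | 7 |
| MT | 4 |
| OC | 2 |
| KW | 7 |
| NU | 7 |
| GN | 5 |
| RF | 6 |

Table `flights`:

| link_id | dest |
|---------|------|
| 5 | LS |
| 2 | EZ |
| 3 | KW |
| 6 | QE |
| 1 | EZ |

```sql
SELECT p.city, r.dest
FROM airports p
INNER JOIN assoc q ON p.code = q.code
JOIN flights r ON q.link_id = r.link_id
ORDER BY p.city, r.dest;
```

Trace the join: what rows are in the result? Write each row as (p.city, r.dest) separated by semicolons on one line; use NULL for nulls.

Step 1 — p INNER JOIN q on code → 3 row(s).
Then INNER JOIN `flights r` on link_id: keep only rows whose q.link_id appears in r.

(Quebec, EZ)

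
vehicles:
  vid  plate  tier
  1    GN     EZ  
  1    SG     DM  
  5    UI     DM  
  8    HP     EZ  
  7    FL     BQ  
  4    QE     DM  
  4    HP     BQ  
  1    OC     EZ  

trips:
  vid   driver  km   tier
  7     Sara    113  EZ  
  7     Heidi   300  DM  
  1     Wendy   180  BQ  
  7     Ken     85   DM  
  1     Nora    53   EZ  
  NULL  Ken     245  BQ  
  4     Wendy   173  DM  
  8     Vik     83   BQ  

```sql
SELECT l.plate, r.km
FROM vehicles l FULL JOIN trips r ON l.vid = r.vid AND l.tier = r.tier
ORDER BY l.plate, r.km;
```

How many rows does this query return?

14

FULL OUTER JOIN keeps every row from both sides; unmatched rows get NULL for the other side's columns.
Matching on l.vid = r.vid AND l.tier = r.tier. A NULL in a compared column never satisfies the condition.
- l (vid=1, tier=EZ) pairs with 1 row(s) of r.
- l (vid=1, tier=DM) has no partner → padded with NULL.
- l (vid=5, tier=DM) has no partner → padded with NULL.
- l (vid=8, tier=EZ) has no partner → padded with NULL.
- l (vid=7, tier=BQ) has no partner → padded with NULL.
- l (vid=4, tier=DM) pairs with 1 row(s) of r.
- l (vid=4, tier=BQ) has no partner → padded with NULL.
- l (vid=1, tier=EZ) pairs with 1 row(s) of r.
- 6 row(s) from r found no l partner → padded with NULL.
Total: 3 matched + 11 padded = 14 rows.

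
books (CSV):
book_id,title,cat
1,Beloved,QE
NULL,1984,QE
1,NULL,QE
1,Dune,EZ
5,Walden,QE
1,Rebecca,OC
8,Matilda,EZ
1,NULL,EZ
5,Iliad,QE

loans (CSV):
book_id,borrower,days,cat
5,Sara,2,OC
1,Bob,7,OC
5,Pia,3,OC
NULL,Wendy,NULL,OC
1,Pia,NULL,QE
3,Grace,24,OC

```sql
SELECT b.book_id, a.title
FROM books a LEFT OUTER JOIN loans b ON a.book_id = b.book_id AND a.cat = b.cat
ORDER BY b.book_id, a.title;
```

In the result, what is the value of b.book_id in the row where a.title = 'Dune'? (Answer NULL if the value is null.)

LEFT JOIN keeps every row from `books`; unmatched rows get NULL for `loans`'s columns.
Matching on a.book_id = b.book_id AND a.cat = b.cat. A NULL in a compared column never satisfies the condition.
- a[0] book_id=1, cat=QE → 1 match(es) in b → 1 row(s).
- a[1] book_id=NULL, cat=QE → no match; kept with NULLs on the b side.
- a[2] book_id=1, cat=QE → 1 match(es) in b → 1 row(s).
- a[3] book_id=1, cat=EZ → no match; kept with NULLs on the b side.
- a[4] book_id=5, cat=QE → no match; kept with NULLs on the b side.
- a[5] book_id=1, cat=OC → 1 match(es) in b → 1 row(s).
- a[6] book_id=8, cat=EZ → no match; kept with NULLs on the b side.
- a[7] book_id=1, cat=EZ → no match; kept with NULLs on the b side.
- a[8] book_id=5, cat=QE → no match; kept with NULLs on the b side.

NULL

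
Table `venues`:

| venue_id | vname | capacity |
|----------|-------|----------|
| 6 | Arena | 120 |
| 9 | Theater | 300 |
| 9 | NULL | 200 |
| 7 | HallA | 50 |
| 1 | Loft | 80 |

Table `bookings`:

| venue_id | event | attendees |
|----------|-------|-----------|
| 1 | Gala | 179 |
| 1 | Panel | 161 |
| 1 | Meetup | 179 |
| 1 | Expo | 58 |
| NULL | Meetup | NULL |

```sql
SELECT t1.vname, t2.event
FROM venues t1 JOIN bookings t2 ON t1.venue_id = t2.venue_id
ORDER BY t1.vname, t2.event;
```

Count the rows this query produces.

INNER JOIN keeps only pairs where the ON condition holds.
Matching on t1.venue_id = t2.venue_id. A NULL in a compared column never satisfies the condition.
- venue_id=6: no matching t2 row, dropped.
- venue_id=9: no matching t2 row, dropped.
- venue_id=9: no matching t2 row, dropped.
- venue_id=7: no matching t2 row, dropped.
- venue_id=1: 4 matching t2 row(s), so 4 row(s) emitted.
Total: 4 rows.

4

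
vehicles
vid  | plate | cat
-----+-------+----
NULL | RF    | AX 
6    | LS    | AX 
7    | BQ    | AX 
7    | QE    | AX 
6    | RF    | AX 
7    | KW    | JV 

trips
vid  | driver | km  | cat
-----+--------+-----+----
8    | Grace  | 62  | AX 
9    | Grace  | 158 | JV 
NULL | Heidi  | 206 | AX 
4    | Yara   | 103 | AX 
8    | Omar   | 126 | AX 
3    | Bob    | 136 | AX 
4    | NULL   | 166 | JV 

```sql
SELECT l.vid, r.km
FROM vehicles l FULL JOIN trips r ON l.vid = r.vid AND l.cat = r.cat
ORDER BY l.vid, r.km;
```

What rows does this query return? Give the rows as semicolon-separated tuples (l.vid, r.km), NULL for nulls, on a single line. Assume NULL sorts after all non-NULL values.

FULL OUTER JOIN keeps every row from both sides; unmatched rows get NULL for the other side's columns.
Matching on l.vid = r.vid AND l.cat = r.cat. A NULL in a compared column never satisfies the condition.
Matched pairs: 0; unmatched l rows kept: 6; unmatched r rows kept: 7.

(6, NULL); (6, NULL); (7, NULL); (7, NULL); (7, NULL); (NULL, 62); (NULL, 103); (NULL, 126); (NULL, 136); (NULL, 158); (NULL, 166); (NULL, 206); (NULL, NULL)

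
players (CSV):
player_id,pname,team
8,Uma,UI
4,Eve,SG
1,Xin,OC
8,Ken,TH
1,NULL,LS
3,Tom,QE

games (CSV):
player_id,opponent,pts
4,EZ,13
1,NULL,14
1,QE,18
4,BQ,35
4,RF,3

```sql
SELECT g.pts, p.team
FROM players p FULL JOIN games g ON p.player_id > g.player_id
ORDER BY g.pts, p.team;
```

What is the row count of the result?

16

FULL OUTER JOIN keeps every row from both sides; unmatched rows get NULL for the other side's columns.
Matching on p.player_id > g.player_id.
- p[0] player_id=8 → 5 match(es) in g → 5 row(s).
- p[1] player_id=4 → 2 match(es) in g → 2 row(s).
- p[2] player_id=1 → no match; kept with NULLs on the g side.
- p[3] player_id=8 → 5 match(es) in g → 5 row(s).
- p[4] player_id=1 → no match; kept with NULLs on the g side.
- p[5] player_id=3 → 2 match(es) in g → 2 row(s).
Total: 14 matched + 2 padded = 16 rows.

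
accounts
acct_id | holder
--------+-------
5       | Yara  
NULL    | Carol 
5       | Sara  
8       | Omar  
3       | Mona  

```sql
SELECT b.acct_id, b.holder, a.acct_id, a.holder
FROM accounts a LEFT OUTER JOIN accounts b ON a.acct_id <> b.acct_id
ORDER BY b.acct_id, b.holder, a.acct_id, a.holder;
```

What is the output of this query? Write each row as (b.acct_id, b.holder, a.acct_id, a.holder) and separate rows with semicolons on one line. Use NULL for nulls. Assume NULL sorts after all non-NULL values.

LEFT JOIN keeps every row from `accounts a`; unmatched rows get NULL for `accounts b`'s columns.
Matching on a.acct_id <> b.acct_id. A NULL in a compared column never satisfies the condition.
- a (acct_id=5) pairs with 2 row(s) of b.
- a (acct_id=NULL) has no partner → padded with NULL.
- a (acct_id=5) pairs with 2 row(s) of b.
- a (acct_id=8) pairs with 3 row(s) of b.
- a (acct_id=3) pairs with 3 row(s) of b.

(3, Mona, 5, Sara); (3, Mona, 5, Yara); (3, Mona, 8, Omar); (5, Sara, 3, Mona); (5, Sara, 8, Omar); (5, Yara, 3, Mona); (5, Yara, 8, Omar); (8, Omar, 3, Mona); (8, Omar, 5, Sara); (8, Omar, 5, Yara); (NULL, NULL, NULL, Carol)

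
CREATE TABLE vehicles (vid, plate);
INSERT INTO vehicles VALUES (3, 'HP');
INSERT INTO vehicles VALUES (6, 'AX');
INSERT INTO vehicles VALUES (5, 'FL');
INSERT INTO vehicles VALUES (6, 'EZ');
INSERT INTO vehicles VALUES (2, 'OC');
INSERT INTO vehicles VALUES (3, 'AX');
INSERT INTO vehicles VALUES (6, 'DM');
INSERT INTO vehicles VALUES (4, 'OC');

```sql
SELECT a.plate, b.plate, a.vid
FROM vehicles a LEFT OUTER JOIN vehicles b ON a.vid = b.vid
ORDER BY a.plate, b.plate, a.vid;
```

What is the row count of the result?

16

LEFT JOIN keeps every row from `vehicles a`; unmatched rows get NULL for `vehicles b`'s columns.
Matching on a.vid = b.vid.
Matched pairs: 16; unmatched a rows kept: 0.
Total: 16 rows.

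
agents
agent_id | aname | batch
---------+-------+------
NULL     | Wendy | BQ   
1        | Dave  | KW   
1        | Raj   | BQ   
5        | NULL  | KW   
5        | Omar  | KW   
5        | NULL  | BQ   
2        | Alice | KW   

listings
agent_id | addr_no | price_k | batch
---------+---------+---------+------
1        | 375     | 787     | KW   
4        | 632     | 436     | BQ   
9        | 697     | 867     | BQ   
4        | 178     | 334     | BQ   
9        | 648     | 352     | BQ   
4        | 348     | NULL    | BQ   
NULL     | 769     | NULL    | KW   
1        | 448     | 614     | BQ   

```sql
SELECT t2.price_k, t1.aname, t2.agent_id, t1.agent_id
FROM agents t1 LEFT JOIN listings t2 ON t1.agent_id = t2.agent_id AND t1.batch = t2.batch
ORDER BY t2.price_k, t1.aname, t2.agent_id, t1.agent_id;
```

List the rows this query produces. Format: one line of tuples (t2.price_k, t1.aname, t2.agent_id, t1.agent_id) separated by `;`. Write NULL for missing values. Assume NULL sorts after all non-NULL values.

LEFT JOIN keeps every row from `agents`; unmatched rows get NULL for `listings`'s columns.
Matching on t1.agent_id = t2.agent_id AND t1.batch = t2.batch. A NULL in a compared column never satisfies the condition.
- t1 (agent_id=NULL, batch=BQ) has no partner → padded with NULL.
- t1 (agent_id=1, batch=KW) pairs with 1 row(s) of t2.
- t1 (agent_id=1, batch=BQ) pairs with 1 row(s) of t2.
- t1 (agent_id=5, batch=KW) has no partner → padded with NULL.
- t1 (agent_id=5, batch=KW) has no partner → padded with NULL.
- t1 (agent_id=5, batch=BQ) has no partner → padded with NULL.
- t1 (agent_id=2, batch=KW) has no partner → padded with NULL.
After projecting and ordering:
t2.price_k | t1.aname | t2.agent_id | t1.agent_id
614 | Raj | 1 | 1
787 | Dave | 1 | 1
NULL | Alice | NULL | 2
NULL | Omar | NULL | 5
NULL | Wendy | NULL | NULL
NULL | NULL | NULL | 5
NULL | NULL | NULL | 5

(614, Raj, 1, 1); (787, Dave, 1, 1); (NULL, Alice, NULL, 2); (NULL, Omar, NULL, 5); (NULL, Wendy, NULL, NULL); (NULL, NULL, NULL, 5); (NULL, NULL, NULL, 5)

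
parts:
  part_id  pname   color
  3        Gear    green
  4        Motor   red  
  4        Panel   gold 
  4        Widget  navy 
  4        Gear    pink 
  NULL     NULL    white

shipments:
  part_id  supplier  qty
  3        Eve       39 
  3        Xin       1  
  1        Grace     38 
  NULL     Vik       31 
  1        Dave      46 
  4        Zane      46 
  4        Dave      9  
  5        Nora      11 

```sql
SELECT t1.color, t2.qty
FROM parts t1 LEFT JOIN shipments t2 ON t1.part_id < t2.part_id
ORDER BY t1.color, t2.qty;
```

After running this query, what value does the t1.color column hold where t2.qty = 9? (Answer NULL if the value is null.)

LEFT JOIN keeps every row from `parts`; unmatched rows get NULL for `shipments`'s columns.
Matching on t1.part_id < t2.part_id. A NULL in a compared column never satisfies the condition.
- t1[0] part_id=3 → 3 match(es) in t2 → 3 row(s).
- t1[1] part_id=4 → 1 match(es) in t2 → 1 row(s).
- t1[2] part_id=4 → 1 match(es) in t2 → 1 row(s).
- t1[3] part_id=4 → 1 match(es) in t2 → 1 row(s).
- t1[4] part_id=4 → 1 match(es) in t2 → 1 row(s).
- t1[5] part_id=NULL → no match; kept with NULLs on the t2 side.

green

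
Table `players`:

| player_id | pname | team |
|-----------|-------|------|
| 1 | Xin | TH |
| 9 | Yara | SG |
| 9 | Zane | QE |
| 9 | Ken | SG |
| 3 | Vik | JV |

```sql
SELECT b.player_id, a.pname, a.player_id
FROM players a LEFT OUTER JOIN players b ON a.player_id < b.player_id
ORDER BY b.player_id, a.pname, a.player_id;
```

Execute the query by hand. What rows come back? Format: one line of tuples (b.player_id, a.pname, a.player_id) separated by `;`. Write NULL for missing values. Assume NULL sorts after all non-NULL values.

LEFT JOIN keeps every row from `players a`; unmatched rows get NULL for `players b`'s columns.
Matching on a.player_id < b.player_id.
- player_id=1: 4 matching b row(s), so 4 row(s) emitted.
- player_id=9: no b row matches, row kept with b columns NULL.
- player_id=9: no b row matches, row kept with b columns NULL.
- player_id=9: no b row matches, row kept with b columns NULL.
- player_id=3: 3 matching b row(s), so 3 row(s) emitted.
After projecting and ordering:
b.player_id | a.pname | a.player_id
3 | Xin | 1
9 | Vik | 3
9 | Vik | 3
9 | Vik | 3
9 | Xin | 1
9 | Xin | 1
9 | Xin | 1
NULL | Ken | 9
NULL | Yara | 9
NULL | Zane | 9

(3, Xin, 1); (9, Vik, 3); (9, Vik, 3); (9, Vik, 3); (9, Xin, 1); (9, Xin, 1); (9, Xin, 1); (NULL, Ken, 9); (NULL, Yara, 9); (NULL, Zane, 9)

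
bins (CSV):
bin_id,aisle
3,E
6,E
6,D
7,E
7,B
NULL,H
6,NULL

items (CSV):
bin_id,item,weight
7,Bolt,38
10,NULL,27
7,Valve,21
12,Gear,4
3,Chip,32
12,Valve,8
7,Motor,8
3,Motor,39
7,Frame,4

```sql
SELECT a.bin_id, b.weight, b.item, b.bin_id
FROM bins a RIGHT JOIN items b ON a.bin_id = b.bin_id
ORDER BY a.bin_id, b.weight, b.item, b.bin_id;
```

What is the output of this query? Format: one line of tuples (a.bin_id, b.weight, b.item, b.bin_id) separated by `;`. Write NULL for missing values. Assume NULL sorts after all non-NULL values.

(3, 32, Chip, 3); (3, 39, Motor, 3); (7, 4, Frame, 7); (7, 4, Frame, 7); (7, 8, Motor, 7); (7, 8, Motor, 7); (7, 21, Valve, 7); (7, 21, Valve, 7); (7, 38, Bolt, 7); (7, 38, Bolt, 7); (NULL, 4, Gear, 12); (NULL, 8, Valve, 12); (NULL, 27, NULL, 10)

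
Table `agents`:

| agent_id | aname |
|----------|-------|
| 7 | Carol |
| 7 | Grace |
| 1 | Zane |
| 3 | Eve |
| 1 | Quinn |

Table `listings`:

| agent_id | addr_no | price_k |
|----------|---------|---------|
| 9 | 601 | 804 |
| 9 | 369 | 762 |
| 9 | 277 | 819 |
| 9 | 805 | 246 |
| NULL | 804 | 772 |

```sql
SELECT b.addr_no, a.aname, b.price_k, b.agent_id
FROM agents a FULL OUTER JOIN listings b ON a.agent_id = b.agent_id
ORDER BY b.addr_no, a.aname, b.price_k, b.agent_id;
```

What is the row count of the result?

10

FULL OUTER JOIN keeps every row from both sides; unmatched rows get NULL for the other side's columns.
Matching on a.agent_id = b.agent_id. A NULL in a compared column never satisfies the condition.
- agent_id=7: no b row matches, row kept with b columns NULL.
- agent_id=7: no b row matches, row kept with b columns NULL.
- agent_id=1: no b row matches, row kept with b columns NULL.
- agent_id=3: no b row matches, row kept with b columns NULL.
- agent_id=1: no b row matches, row kept with b columns NULL.
- 5 b row(s) had no a match → kept, a columns NULL.
Total: 0 matched + 10 padded = 10 rows.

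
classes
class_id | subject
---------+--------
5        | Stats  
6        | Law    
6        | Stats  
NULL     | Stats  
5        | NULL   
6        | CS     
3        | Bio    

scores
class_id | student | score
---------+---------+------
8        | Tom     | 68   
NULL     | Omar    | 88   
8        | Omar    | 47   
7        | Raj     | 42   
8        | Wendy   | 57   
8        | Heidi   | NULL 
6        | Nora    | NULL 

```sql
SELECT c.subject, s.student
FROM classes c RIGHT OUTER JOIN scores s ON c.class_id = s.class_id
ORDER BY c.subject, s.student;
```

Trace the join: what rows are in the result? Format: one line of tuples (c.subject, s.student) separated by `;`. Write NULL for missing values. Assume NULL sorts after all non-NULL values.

RIGHT JOIN keeps every row from `scores`; unmatched rows get NULL for `classes`'s columns.
Matching on c.class_id = s.class_id. A NULL in a compared column never satisfies the condition.
- c (class_id=5) has no partner in s.
- c (class_id=6) pairs with 1 row(s) of s.
- c (class_id=6) pairs with 1 row(s) of s.
- c (class_id=NULL) has no partner in s.
- c (class_id=5) has no partner in s.
- c (class_id=6) pairs with 1 row(s) of s.
- c (class_id=3) has no partner in s.
- 6 row(s) from s found no c partner → padded with NULL.
After projecting and ordering:
c.subject | s.student
CS | Nora
Law | Nora
Stats | Nora
NULL | Heidi
NULL | Omar
NULL | Omar
NULL | Raj
NULL | Tom
NULL | Wendy

(CS, Nora); (Law, Nora); (Stats, Nora); (NULL, Heidi); (NULL, Omar); (NULL, Omar); (NULL, Raj); (NULL, Tom); (NULL, Wendy)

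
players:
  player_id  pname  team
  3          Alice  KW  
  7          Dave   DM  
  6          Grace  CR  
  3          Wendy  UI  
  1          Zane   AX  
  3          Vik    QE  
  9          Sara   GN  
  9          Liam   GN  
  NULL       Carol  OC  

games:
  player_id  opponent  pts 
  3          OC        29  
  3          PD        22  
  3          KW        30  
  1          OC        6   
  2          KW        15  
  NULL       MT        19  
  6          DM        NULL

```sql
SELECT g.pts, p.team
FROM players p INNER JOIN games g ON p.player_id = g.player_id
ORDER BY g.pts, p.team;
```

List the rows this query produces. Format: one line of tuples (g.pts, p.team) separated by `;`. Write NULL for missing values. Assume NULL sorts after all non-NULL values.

INNER JOIN keeps only pairs where the ON condition holds.
Matching on p.player_id = g.player_id. A NULL in a compared column never satisfies the condition.
- p row (player_id=3): matches 3 g row(s) → 3 output row(s).
- p row (player_id=7): no match → dropped.
- p row (player_id=6): matches 1 g row(s) → 1 output row(s).
- p row (player_id=3): matches 3 g row(s) → 3 output row(s).
- p row (player_id=1): matches 1 g row(s) → 1 output row(s).
- p row (player_id=3): matches 3 g row(s) → 3 output row(s).
- p row (player_id=9): no match → dropped.
- p row (player_id=9): no match → dropped.
- p row (player_id=NULL): no match → dropped.

(6, AX); (22, KW); (22, QE); (22, UI); (29, KW); (29, QE); (29, UI); (30, KW); (30, QE); (30, UI); (NULL, CR)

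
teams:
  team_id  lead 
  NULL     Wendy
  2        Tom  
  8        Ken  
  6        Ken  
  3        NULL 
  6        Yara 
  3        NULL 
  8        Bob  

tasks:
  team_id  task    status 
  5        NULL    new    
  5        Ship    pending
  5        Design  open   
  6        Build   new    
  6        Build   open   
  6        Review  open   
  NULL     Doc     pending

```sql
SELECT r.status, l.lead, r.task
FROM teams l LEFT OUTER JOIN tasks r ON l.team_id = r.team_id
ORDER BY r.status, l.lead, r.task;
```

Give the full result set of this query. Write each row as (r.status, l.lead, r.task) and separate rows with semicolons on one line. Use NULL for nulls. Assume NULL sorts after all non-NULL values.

(new, Ken, Build); (new, Yara, Build); (open, Ken, Build); (open, Ken, Review); (open, Yara, Build); (open, Yara, Review); (NULL, Bob, NULL); (NULL, Ken, NULL); (NULL, Tom, NULL); (NULL, Wendy, NULL); (NULL, NULL, NULL); (NULL, NULL, NULL)

LEFT JOIN keeps every row from `teams`; unmatched rows get NULL for `tasks`'s columns.
Matching on l.team_id = r.team_id. A NULL in a compared column never satisfies the condition.
- l[0] team_id=NULL → no match; kept with NULLs on the r side.
- l[1] team_id=2 → no match; kept with NULLs on the r side.
- l[2] team_id=8 → no match; kept with NULLs on the r side.
- l[3] team_id=6 → 3 match(es) in r → 3 row(s).
- l[4] team_id=3 → no match; kept with NULLs on the r side.
- l[5] team_id=6 → 3 match(es) in r → 3 row(s).
- l[6] team_id=3 → no match; kept with NULLs on the r side.
- l[7] team_id=8 → no match; kept with NULLs on the r side.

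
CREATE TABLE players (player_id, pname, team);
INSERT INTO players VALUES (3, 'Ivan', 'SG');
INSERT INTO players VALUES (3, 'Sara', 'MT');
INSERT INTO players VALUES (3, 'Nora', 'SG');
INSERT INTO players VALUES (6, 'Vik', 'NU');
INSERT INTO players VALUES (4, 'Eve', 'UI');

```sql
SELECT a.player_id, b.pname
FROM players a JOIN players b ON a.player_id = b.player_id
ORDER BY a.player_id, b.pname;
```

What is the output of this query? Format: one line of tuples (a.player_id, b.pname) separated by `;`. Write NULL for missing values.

(3, Ivan); (3, Ivan); (3, Ivan); (3, Nora); (3, Nora); (3, Nora); (3, Sara); (3, Sara); (3, Sara); (4, Eve); (6, Vik)

INNER JOIN keeps only pairs where the ON condition holds.
Matching on a.player_id = b.player_id.
- a row (player_id=3): matches 3 b row(s) → 3 output row(s).
- a row (player_id=3): matches 3 b row(s) → 3 output row(s).
- a row (player_id=3): matches 3 b row(s) → 3 output row(s).
- a row (player_id=6): matches 1 b row(s) → 1 output row(s).
- a row (player_id=4): matches 1 b row(s) → 1 output row(s).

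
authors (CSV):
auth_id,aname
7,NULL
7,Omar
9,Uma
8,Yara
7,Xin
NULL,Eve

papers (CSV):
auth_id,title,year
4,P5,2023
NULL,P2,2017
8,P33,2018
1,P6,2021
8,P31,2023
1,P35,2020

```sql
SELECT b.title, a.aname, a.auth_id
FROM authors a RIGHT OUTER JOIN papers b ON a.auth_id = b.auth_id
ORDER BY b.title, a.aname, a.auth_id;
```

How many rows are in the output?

RIGHT JOIN keeps every row from `papers`; unmatched rows get NULL for `authors`'s columns.
Matching on a.auth_id = b.auth_id. A NULL in a compared column never satisfies the condition.
Matched pairs: 2; unmatched b rows kept: 4.
Total: 2 matched + 4 padded = 6 rows.

6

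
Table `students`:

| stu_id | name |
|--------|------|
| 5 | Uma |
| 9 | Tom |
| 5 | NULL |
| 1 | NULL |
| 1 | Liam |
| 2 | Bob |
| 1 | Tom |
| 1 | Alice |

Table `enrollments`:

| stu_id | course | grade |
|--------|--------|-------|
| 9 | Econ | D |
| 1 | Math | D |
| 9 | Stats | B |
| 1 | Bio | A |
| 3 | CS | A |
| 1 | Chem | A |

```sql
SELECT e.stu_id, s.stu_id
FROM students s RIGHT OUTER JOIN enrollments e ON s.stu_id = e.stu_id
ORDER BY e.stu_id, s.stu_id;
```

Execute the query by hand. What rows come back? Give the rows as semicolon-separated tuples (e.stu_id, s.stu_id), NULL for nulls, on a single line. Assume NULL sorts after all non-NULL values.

RIGHT JOIN keeps every row from `enrollments`; unmatched rows get NULL for `students`'s columns.
Matching on s.stu_id = e.stu_id.
- s (stu_id=5) has no partner in e.
- s (stu_id=9) pairs with 2 row(s) of e.
- s (stu_id=5) has no partner in e.
- s (stu_id=1) pairs with 3 row(s) of e.
- s (stu_id=1) pairs with 3 row(s) of e.
- s (stu_id=2) has no partner in e.
- s (stu_id=1) pairs with 3 row(s) of e.
- s (stu_id=1) pairs with 3 row(s) of e.
- 1 row(s) from e found no s partner → padded with NULL.

(1, 1); (1, 1); (1, 1); (1, 1); (1, 1); (1, 1); (1, 1); (1, 1); (1, 1); (1, 1); (1, 1); (1, 1); (3, NULL); (9, 9); (9, 9)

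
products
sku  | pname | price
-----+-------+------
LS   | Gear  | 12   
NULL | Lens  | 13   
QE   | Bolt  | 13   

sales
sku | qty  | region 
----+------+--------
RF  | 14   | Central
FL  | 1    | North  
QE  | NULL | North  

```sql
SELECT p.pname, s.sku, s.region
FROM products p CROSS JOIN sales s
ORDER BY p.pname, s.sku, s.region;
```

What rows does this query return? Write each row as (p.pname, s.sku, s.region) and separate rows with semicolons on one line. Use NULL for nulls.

(Bolt, FL, North); (Bolt, QE, North); (Bolt, RF, Central); (Gear, FL, North); (Gear, QE, North); (Gear, RF, Central); (Lens, FL, North); (Lens, QE, North); (Lens, RF, Central)

CROSS JOIN pairs every row of `products` with every row of `sales`: 3 × 3 = 9 rows.
After projecting and ordering:
p.pname | s.sku | s.region
Bolt | FL | North
Bolt | QE | North
Bolt | RF | Central
Gear | FL | North
Gear | QE | North
Gear | RF | Central
Lens | FL | North
Lens | QE | North
Lens | RF | Central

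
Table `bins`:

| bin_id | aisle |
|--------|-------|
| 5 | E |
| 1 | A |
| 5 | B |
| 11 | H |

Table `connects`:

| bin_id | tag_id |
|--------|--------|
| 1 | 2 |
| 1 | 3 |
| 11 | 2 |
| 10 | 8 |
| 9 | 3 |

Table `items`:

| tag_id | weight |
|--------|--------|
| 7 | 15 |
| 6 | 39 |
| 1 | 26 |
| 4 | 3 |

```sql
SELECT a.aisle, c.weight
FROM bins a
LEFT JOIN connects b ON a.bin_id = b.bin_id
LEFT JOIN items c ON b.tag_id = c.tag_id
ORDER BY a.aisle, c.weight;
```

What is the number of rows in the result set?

Joins associate left-to-right: bins LEFT JOIN connects on bin_id gives 5 intermediate row(s).
Then LEFT JOIN `items c` on tag_id: each of those 5 rows is kept; rows whose b.tag_id has no match in c get NULL for c's columns.
Result: 5 row(s).

5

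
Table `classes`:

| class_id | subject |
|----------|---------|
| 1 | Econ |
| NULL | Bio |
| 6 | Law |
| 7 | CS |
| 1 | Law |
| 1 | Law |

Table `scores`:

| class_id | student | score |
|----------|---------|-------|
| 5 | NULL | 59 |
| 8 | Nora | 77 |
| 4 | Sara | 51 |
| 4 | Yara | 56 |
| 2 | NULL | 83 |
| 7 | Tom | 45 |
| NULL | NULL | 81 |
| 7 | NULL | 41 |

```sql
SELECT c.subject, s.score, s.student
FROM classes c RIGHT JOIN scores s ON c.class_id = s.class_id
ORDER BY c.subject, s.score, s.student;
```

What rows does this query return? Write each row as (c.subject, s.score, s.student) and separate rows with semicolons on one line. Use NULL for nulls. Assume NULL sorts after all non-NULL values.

(CS, 41, NULL); (CS, 45, Tom); (NULL, 51, Sara); (NULL, 56, Yara); (NULL, 59, NULL); (NULL, 77, Nora); (NULL, 81, NULL); (NULL, 83, NULL)

RIGHT JOIN keeps every row from `scores`; unmatched rows get NULL for `classes`'s columns.
Matching on c.class_id = s.class_id. A NULL in a compared column never satisfies the condition.
- c row (class_id=1): no match.
- c row (class_id=NULL): no match.
- c row (class_id=6): no match.
- c row (class_id=7): matches 2 s row(s) → 2 output row(s).
- c row (class_id=1): no match.
- c row (class_id=1): no match.
- 6 row(s) from s found no c partner → padded with NULL.
After projecting and ordering:
c.subject | s.score | s.student
CS | 41 | NULL
CS | 45 | Tom
NULL | 51 | Sara
NULL | 56 | Yara
NULL | 59 | NULL
NULL | 77 | Nora
NULL | 81 | NULL
NULL | 83 | NULL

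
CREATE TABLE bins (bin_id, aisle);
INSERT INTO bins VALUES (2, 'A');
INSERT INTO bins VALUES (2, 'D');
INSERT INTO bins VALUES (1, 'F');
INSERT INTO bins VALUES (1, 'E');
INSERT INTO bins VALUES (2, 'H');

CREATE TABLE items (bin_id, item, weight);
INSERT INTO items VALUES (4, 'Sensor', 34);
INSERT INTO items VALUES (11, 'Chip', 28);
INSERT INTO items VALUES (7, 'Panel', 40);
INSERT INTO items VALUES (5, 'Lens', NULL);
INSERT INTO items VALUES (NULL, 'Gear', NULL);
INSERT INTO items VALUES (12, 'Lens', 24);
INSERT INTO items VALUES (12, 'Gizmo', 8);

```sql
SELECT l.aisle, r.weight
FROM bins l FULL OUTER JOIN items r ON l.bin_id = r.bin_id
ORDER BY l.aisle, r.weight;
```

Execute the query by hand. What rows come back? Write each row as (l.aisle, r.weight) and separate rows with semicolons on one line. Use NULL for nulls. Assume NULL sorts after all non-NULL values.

FULL OUTER JOIN keeps every row from both sides; unmatched rows get NULL for the other side's columns.
Matching on l.bin_id = r.bin_id. A NULL in a compared column never satisfies the condition.
- bin_id=2: no r row matches, row kept with r columns NULL.
- bin_id=2: no r row matches, row kept with r columns NULL.
- bin_id=1: no r row matches, row kept with r columns NULL.
- bin_id=1: no r row matches, row kept with r columns NULL.
- bin_id=2: no r row matches, row kept with r columns NULL.
- plus 7 unmatched r row(s), each kept with NULL l columns.

(A, NULL); (D, NULL); (E, NULL); (F, NULL); (H, NULL); (NULL, 8); (NULL, 24); (NULL, 28); (NULL, 34); (NULL, 40); (NULL, NULL); (NULL, NULL)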